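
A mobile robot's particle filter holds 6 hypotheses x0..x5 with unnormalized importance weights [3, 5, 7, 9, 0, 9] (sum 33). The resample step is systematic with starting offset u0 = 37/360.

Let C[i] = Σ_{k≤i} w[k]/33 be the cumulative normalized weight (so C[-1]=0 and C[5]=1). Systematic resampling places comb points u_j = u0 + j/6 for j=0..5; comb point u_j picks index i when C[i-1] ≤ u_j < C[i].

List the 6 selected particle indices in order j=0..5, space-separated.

C = [1/11, 8/33, 5/11, 8/11, 8/11, 1]
j=0: u_0=37/360 ∈ [1/11, 8/33) → index 1
j=1: u_1=97/360 ∈ [8/33, 5/11) → index 2
j=2: u_2=157/360 ∈ [8/33, 5/11) → index 2
j=3: u_3=217/360 ∈ [5/11, 8/11) → index 3
j=4: u_4=277/360 ∈ [8/11, 1) → index 5
j=5: u_5=337/360 ∈ [8/11, 1) → index 5

1 2 2 3 5 5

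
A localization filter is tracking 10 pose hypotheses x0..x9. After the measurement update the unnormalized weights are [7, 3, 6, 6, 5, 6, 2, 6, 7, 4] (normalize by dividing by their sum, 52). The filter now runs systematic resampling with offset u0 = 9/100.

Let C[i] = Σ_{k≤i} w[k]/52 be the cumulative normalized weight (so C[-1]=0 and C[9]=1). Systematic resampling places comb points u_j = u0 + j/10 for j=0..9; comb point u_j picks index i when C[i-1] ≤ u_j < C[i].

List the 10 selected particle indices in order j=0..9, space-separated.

0 1 2 3 4 5 7 8 8 9

C = [7/52, 5/26, 4/13, 11/26, 27/52, 33/52, 35/52, 41/52, 12/13, 1]
j=0: u_0=9/100 ∈ [0, 7/52) → index 0
j=1: u_1=19/100 ∈ [7/52, 5/26) → index 1
j=2: u_2=29/100 ∈ [5/26, 4/13) → index 2
j=3: u_3=39/100 ∈ [4/13, 11/26) → index 3
j=4: u_4=49/100 ∈ [11/26, 27/52) → index 4
j=5: u_5=59/100 ∈ [27/52, 33/52) → index 5
j=6: u_6=69/100 ∈ [35/52, 41/52) → index 7
j=7: u_7=79/100 ∈ [41/52, 12/13) → index 8
j=8: u_8=89/100 ∈ [41/52, 12/13) → index 8
j=9: u_9=99/100 ∈ [12/13, 1) → index 9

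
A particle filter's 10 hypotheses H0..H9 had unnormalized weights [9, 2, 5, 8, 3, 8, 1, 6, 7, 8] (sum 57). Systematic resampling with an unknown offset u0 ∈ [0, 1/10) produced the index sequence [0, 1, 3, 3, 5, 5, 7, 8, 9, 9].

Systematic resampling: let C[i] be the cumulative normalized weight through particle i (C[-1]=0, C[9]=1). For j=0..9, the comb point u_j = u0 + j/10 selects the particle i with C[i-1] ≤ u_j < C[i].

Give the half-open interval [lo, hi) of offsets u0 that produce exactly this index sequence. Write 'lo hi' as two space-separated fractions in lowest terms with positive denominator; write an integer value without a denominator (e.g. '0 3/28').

23/285 53/570

C = [3/19, 11/57, 16/57, 8/19, 9/19, 35/57, 12/19, 14/19, 49/57, 1]
j=0 picked index 0: u0 ∈ [0, 3/19)
j=1 picked index 1: u0 ∈ [11/190, 53/570)
j=2 picked index 3: u0 ∈ [23/285, 21/95)
j=3 picked index 3: u0 ∈ [-11/570, 23/190)
j=4 picked index 5: u0 ∈ [7/95, 61/285)
j=5 picked index 5: u0 ∈ [-1/38, 13/114)
j=6 picked index 7: u0 ∈ [3/95, 13/95)
j=7 picked index 8: u0 ∈ [7/190, 91/570)
j=8 picked index 9: u0 ∈ [17/285, 1/5)
j=9 picked index 9: u0 ∈ [-23/570, 1/10)
intersection: [23/285, 53/570)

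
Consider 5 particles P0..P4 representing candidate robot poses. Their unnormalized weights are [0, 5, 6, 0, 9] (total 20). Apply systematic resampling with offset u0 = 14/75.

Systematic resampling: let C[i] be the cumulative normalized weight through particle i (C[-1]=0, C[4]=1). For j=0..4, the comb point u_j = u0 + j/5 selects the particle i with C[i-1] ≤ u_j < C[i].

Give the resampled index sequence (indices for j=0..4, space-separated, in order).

1 2 4 4 4

C = [0, 1/4, 11/20, 11/20, 1]
j=0: u_0=14/75 ∈ [0, 1/4) → index 1
j=1: u_1=29/75 ∈ [1/4, 11/20) → index 2
j=2: u_2=44/75 ∈ [11/20, 1) → index 4
j=3: u_3=59/75 ∈ [11/20, 1) → index 4
j=4: u_4=74/75 ∈ [11/20, 1) → index 4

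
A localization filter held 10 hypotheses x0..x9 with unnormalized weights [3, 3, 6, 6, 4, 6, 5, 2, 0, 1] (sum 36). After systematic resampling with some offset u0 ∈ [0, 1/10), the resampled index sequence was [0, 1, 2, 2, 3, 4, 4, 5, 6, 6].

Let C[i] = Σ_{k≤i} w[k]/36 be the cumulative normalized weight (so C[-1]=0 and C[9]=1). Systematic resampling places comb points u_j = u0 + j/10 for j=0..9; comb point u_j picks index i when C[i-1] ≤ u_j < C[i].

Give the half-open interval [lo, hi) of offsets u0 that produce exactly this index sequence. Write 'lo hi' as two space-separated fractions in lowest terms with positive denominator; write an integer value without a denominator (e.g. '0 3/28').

C = [1/12, 1/6, 1/3, 1/2, 11/18, 7/9, 11/12, 35/36, 35/36, 1]
j=0 picked index 0: u0 ∈ [0, 1/12)
j=1 picked index 1: u0 ∈ [-1/60, 1/15)
j=2 picked index 2: u0 ∈ [-1/30, 2/15)
j=3 picked index 2: u0 ∈ [-2/15, 1/30)
j=4 picked index 3: u0 ∈ [-1/15, 1/10)
j=5 picked index 4: u0 ∈ [0, 1/9)
j=6 picked index 4: u0 ∈ [-1/10, 1/90)
j=7 picked index 5: u0 ∈ [-4/45, 7/90)
j=8 picked index 6: u0 ∈ [-1/45, 7/60)
j=9 picked index 6: u0 ∈ [-11/90, 1/60)
intersection: [0, 1/90)

0 1/90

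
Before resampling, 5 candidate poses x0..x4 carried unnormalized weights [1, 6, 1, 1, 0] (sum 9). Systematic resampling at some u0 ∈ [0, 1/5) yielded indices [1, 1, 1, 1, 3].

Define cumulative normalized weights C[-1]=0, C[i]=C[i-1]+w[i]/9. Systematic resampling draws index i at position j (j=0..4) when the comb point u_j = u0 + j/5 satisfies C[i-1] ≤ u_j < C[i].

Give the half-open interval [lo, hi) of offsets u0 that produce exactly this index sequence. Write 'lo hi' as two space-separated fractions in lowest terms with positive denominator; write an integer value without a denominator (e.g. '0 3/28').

C = [1/9, 7/9, 8/9, 1, 1]
j=0 picked index 1: u0 ∈ [1/9, 7/9)
j=1 picked index 1: u0 ∈ [-4/45, 26/45)
j=2 picked index 1: u0 ∈ [-13/45, 17/45)
j=3 picked index 1: u0 ∈ [-22/45, 8/45)
j=4 picked index 3: u0 ∈ [4/45, 1/5)
intersection: [1/9, 8/45)

1/9 8/45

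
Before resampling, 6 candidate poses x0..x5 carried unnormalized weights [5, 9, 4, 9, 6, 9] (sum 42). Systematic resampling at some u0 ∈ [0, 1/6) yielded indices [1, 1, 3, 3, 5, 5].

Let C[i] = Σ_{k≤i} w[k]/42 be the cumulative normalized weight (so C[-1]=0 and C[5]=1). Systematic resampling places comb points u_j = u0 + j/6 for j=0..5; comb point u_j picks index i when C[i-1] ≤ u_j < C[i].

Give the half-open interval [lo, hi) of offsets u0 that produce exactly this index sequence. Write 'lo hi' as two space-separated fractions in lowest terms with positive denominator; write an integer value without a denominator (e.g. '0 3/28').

C = [5/42, 1/3, 3/7, 9/14, 11/14, 1]
j=0 picked index 1: u0 ∈ [5/42, 1/3)
j=1 picked index 1: u0 ∈ [-1/21, 1/6)
j=2 picked index 3: u0 ∈ [2/21, 13/42)
j=3 picked index 3: u0 ∈ [-1/14, 1/7)
j=4 picked index 5: u0 ∈ [5/42, 1/3)
j=5 picked index 5: u0 ∈ [-1/21, 1/6)
intersection: [5/42, 1/7)

5/42 1/7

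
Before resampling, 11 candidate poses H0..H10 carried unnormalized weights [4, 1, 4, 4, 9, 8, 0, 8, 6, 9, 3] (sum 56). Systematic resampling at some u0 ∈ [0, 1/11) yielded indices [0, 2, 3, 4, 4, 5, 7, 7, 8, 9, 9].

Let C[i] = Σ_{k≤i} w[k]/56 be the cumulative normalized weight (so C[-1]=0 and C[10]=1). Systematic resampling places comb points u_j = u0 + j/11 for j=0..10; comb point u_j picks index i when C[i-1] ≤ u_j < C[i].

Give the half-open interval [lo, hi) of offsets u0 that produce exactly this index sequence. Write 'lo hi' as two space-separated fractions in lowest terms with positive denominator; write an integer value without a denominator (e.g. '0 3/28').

C = [1/14, 5/56, 9/56, 13/56, 11/28, 15/28, 15/28, 19/28, 11/14, 53/56, 1]
j=0 picked index 0: u0 ∈ [0, 1/14)
j=1 picked index 2: u0 ∈ [-1/616, 43/616)
j=2 picked index 3: u0 ∈ [-13/616, 31/616)
j=3 picked index 4: u0 ∈ [-25/616, 37/308)
j=4 picked index 4: u0 ∈ [-81/616, 9/308)
j=5 picked index 5: u0 ∈ [-19/308, 25/308)
j=6 picked index 7: u0 ∈ [-3/308, 41/308)
j=7 picked index 7: u0 ∈ [-31/308, 13/308)
j=8 picked index 8: u0 ∈ [-15/308, 9/154)
j=9 picked index 9: u0 ∈ [-5/154, 79/616)
j=10 picked index 9: u0 ∈ [-19/154, 23/616)
intersection: [0, 9/308)

0 9/308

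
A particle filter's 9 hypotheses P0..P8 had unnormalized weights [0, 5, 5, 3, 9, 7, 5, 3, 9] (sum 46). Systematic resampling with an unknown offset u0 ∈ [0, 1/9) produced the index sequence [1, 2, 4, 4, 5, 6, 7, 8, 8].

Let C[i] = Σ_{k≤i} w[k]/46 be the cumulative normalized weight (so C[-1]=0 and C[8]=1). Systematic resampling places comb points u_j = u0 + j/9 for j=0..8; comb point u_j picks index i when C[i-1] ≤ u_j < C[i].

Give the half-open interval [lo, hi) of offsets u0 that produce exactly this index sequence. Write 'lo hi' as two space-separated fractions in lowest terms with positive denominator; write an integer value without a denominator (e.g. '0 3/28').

31/414 22/207

C = [0, 5/46, 5/23, 13/46, 11/23, 29/46, 17/23, 37/46, 1]
j=0 picked index 1: u0 ∈ [0, 5/46)
j=1 picked index 2: u0 ∈ [-1/414, 22/207)
j=2 picked index 4: u0 ∈ [25/414, 53/207)
j=3 picked index 4: u0 ∈ [-7/138, 10/69)
j=4 picked index 5: u0 ∈ [7/207, 77/414)
j=5 picked index 6: u0 ∈ [31/414, 38/207)
j=6 picked index 7: u0 ∈ [5/69, 19/138)
j=7 picked index 8: u0 ∈ [11/414, 2/9)
j=8 picked index 8: u0 ∈ [-35/414, 1/9)
intersection: [31/414, 22/207)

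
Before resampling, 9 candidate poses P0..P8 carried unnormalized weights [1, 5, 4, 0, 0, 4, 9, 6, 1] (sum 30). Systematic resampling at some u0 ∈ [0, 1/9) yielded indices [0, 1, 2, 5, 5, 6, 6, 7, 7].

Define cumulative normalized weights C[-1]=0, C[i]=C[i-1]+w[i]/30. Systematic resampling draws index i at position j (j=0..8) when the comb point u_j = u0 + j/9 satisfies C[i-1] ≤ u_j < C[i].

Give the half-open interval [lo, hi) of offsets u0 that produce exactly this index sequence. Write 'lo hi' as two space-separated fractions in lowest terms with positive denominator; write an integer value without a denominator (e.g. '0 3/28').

C = [1/30, 1/5, 1/3, 1/3, 1/3, 7/15, 23/30, 29/30, 1]
j=0 picked index 0: u0 ∈ [0, 1/30)
j=1 picked index 1: u0 ∈ [-7/90, 4/45)
j=2 picked index 2: u0 ∈ [-1/45, 1/9)
j=3 picked index 5: u0 ∈ [0, 2/15)
j=4 picked index 5: u0 ∈ [-1/9, 1/45)
j=5 picked index 6: u0 ∈ [-4/45, 19/90)
j=6 picked index 6: u0 ∈ [-1/5, 1/10)
j=7 picked index 7: u0 ∈ [-1/90, 17/90)
j=8 picked index 7: u0 ∈ [-11/90, 7/90)
intersection: [0, 1/45)

0 1/45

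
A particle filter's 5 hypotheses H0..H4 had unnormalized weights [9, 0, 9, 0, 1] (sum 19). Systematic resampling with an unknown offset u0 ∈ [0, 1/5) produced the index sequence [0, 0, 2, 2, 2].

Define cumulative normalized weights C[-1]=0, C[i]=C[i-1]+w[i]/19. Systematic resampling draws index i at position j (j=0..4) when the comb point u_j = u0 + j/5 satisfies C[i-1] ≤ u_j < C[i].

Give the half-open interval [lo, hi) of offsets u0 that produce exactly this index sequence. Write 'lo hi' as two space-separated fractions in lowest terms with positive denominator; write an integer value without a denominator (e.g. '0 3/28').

C = [9/19, 9/19, 18/19, 18/19, 1]
j=0 picked index 0: u0 ∈ [0, 9/19)
j=1 picked index 0: u0 ∈ [-1/5, 26/95)
j=2 picked index 2: u0 ∈ [7/95, 52/95)
j=3 picked index 2: u0 ∈ [-12/95, 33/95)
j=4 picked index 2: u0 ∈ [-31/95, 14/95)
intersection: [7/95, 14/95)

7/95 14/95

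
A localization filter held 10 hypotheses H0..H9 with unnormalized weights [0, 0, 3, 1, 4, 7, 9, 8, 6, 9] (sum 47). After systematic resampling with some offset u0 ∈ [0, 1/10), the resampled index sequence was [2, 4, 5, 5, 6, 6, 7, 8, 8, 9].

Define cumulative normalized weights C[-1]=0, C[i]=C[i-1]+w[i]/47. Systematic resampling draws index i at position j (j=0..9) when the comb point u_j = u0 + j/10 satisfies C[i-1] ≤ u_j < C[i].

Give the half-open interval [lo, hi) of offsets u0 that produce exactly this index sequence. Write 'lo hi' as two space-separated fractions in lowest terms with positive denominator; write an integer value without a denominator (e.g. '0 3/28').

C = [0, 0, 3/47, 4/47, 8/47, 15/47, 24/47, 32/47, 38/47, 1]
j=0 picked index 2: u0 ∈ [0, 3/47)
j=1 picked index 4: u0 ∈ [-7/470, 33/470)
j=2 picked index 5: u0 ∈ [-7/235, 28/235)
j=3 picked index 5: u0 ∈ [-61/470, 9/470)
j=4 picked index 6: u0 ∈ [-19/235, 26/235)
j=5 picked index 6: u0 ∈ [-17/94, 1/94)
j=6 picked index 7: u0 ∈ [-21/235, 19/235)
j=7 picked index 8: u0 ∈ [-9/470, 51/470)
j=8 picked index 8: u0 ∈ [-28/235, 2/235)
j=9 picked index 9: u0 ∈ [-43/470, 1/10)
intersection: [0, 2/235)

0 2/235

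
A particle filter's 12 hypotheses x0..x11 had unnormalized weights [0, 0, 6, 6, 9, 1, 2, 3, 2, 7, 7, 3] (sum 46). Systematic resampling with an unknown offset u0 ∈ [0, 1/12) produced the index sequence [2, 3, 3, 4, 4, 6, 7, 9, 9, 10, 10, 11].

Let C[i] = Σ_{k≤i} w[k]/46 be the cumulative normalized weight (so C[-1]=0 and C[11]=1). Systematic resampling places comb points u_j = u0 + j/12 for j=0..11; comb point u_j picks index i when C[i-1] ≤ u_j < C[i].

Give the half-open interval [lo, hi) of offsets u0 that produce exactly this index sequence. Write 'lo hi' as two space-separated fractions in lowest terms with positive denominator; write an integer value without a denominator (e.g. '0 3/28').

17/276 1/12

C = [0, 0, 3/23, 6/23, 21/46, 11/23, 12/23, 27/46, 29/46, 18/23, 43/46, 1]
j=0 picked index 2: u0 ∈ [0, 3/23)
j=1 picked index 3: u0 ∈ [13/276, 49/276)
j=2 picked index 3: u0 ∈ [-5/138, 13/138)
j=3 picked index 4: u0 ∈ [1/92, 19/92)
j=4 picked index 4: u0 ∈ [-5/69, 17/138)
j=5 picked index 6: u0 ∈ [17/276, 29/276)
j=6 picked index 7: u0 ∈ [1/46, 2/23)
j=7 picked index 9: u0 ∈ [13/276, 55/276)
j=8 picked index 9: u0 ∈ [-5/138, 8/69)
j=9 picked index 10: u0 ∈ [3/92, 17/92)
j=10 picked index 10: u0 ∈ [-7/138, 7/69)
j=11 picked index 11: u0 ∈ [5/276, 1/12)
intersection: [17/276, 1/12)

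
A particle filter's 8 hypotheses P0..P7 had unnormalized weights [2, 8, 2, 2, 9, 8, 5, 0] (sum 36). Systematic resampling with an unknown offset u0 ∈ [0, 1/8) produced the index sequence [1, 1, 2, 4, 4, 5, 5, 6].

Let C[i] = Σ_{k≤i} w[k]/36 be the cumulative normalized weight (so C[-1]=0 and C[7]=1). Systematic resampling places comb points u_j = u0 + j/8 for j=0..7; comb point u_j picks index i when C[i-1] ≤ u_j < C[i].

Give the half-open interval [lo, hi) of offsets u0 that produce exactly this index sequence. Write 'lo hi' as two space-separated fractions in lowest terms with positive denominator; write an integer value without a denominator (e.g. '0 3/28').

1/18 1/12

C = [1/18, 5/18, 1/3, 7/18, 23/36, 31/36, 1, 1]
j=0 picked index 1: u0 ∈ [1/18, 5/18)
j=1 picked index 1: u0 ∈ [-5/72, 11/72)
j=2 picked index 2: u0 ∈ [1/36, 1/12)
j=3 picked index 4: u0 ∈ [1/72, 19/72)
j=4 picked index 4: u0 ∈ [-1/9, 5/36)
j=5 picked index 5: u0 ∈ [1/72, 17/72)
j=6 picked index 5: u0 ∈ [-1/9, 1/9)
j=7 picked index 6: u0 ∈ [-1/72, 1/8)
intersection: [1/18, 1/12)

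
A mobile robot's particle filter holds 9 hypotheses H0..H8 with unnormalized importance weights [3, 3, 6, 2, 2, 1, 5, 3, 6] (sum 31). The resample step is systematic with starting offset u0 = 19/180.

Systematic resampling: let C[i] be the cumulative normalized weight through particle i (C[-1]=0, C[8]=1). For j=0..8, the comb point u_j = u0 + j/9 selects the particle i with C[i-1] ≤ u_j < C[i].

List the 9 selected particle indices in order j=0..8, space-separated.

1 2 2 3 6 6 7 8 8

C = [3/31, 6/31, 12/31, 14/31, 16/31, 17/31, 22/31, 25/31, 1]
j=0: u_0=19/180 ∈ [3/31, 6/31) → index 1
j=1: u_1=13/60 ∈ [6/31, 12/31) → index 2
j=2: u_2=59/180 ∈ [6/31, 12/31) → index 2
j=3: u_3=79/180 ∈ [12/31, 14/31) → index 3
j=4: u_4=11/20 ∈ [17/31, 22/31) → index 6
j=5: u_5=119/180 ∈ [17/31, 22/31) → index 6
j=6: u_6=139/180 ∈ [22/31, 25/31) → index 7
j=7: u_7=53/60 ∈ [25/31, 1) → index 8
j=8: u_8=179/180 ∈ [25/31, 1) → index 8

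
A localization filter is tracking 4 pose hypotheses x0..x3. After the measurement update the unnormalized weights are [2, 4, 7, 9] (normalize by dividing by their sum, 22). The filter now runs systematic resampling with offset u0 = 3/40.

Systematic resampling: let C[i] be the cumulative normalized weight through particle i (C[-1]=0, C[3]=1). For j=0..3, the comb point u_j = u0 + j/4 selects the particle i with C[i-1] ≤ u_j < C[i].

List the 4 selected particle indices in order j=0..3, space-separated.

0 2 2 3

C = [1/11, 3/11, 13/22, 1]
j=0: u_0=3/40 ∈ [0, 1/11) → index 0
j=1: u_1=13/40 ∈ [3/11, 13/22) → index 2
j=2: u_2=23/40 ∈ [3/11, 13/22) → index 2
j=3: u_3=33/40 ∈ [13/22, 1) → index 3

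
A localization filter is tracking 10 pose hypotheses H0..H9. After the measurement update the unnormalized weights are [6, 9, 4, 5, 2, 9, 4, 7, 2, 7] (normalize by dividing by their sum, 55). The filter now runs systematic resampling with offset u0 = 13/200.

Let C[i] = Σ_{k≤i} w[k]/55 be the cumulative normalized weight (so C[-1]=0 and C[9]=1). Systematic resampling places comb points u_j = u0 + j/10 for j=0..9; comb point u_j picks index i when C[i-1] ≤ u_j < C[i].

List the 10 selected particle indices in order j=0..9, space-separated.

C = [6/55, 3/11, 19/55, 24/55, 26/55, 7/11, 39/55, 46/55, 48/55, 1]
j=0: u_0=13/200 ∈ [0, 6/55) → index 0
j=1: u_1=33/200 ∈ [6/55, 3/11) → index 1
j=2: u_2=53/200 ∈ [6/55, 3/11) → index 1
j=3: u_3=73/200 ∈ [19/55, 24/55) → index 3
j=4: u_4=93/200 ∈ [24/55, 26/55) → index 4
j=5: u_5=113/200 ∈ [26/55, 7/11) → index 5
j=6: u_6=133/200 ∈ [7/11, 39/55) → index 6
j=7: u_7=153/200 ∈ [39/55, 46/55) → index 7
j=8: u_8=173/200 ∈ [46/55, 48/55) → index 8
j=9: u_9=193/200 ∈ [48/55, 1) → index 9

0 1 1 3 4 5 6 7 8 9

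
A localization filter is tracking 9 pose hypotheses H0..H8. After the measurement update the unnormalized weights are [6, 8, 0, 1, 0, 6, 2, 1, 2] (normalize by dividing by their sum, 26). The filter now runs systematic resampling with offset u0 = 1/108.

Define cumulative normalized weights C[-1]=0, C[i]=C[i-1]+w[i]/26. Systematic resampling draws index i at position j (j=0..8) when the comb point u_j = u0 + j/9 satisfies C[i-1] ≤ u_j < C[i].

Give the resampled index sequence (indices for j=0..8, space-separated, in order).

0 0 1 1 1 3 5 5 7

C = [3/13, 7/13, 7/13, 15/26, 15/26, 21/26, 23/26, 12/13, 1]
j=0: u_0=1/108 ∈ [0, 3/13) → index 0
j=1: u_1=13/108 ∈ [0, 3/13) → index 0
j=2: u_2=25/108 ∈ [3/13, 7/13) → index 1
j=3: u_3=37/108 ∈ [3/13, 7/13) → index 1
j=4: u_4=49/108 ∈ [3/13, 7/13) → index 1
j=5: u_5=61/108 ∈ [7/13, 15/26) → index 3
j=6: u_6=73/108 ∈ [15/26, 21/26) → index 5
j=7: u_7=85/108 ∈ [15/26, 21/26) → index 5
j=8: u_8=97/108 ∈ [23/26, 12/13) → index 7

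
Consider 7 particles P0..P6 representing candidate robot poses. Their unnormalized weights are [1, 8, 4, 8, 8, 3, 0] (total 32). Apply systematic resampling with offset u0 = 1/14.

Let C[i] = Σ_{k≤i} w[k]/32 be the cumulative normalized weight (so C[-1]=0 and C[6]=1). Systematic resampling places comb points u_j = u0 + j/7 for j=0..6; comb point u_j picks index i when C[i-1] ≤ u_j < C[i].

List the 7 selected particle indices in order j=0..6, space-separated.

1 1 2 3 3 4 5

C = [1/32, 9/32, 13/32, 21/32, 29/32, 1, 1]
j=0: u_0=1/14 ∈ [1/32, 9/32) → index 1
j=1: u_1=3/14 ∈ [1/32, 9/32) → index 1
j=2: u_2=5/14 ∈ [9/32, 13/32) → index 2
j=3: u_3=1/2 ∈ [13/32, 21/32) → index 3
j=4: u_4=9/14 ∈ [13/32, 21/32) → index 3
j=5: u_5=11/14 ∈ [21/32, 29/32) → index 4
j=6: u_6=13/14 ∈ [29/32, 1) → index 5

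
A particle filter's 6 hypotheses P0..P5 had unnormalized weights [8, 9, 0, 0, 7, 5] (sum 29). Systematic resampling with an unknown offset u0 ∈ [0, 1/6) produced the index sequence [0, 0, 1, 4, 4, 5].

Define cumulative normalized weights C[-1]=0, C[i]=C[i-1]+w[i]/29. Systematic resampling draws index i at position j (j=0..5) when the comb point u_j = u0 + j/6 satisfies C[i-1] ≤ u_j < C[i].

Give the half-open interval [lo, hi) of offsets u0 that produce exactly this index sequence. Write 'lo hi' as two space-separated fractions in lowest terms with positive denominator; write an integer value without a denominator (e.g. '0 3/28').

5/58 19/174

C = [8/29, 17/29, 17/29, 17/29, 24/29, 1]
j=0 picked index 0: u0 ∈ [0, 8/29)
j=1 picked index 0: u0 ∈ [-1/6, 19/174)
j=2 picked index 1: u0 ∈ [-5/87, 22/87)
j=3 picked index 4: u0 ∈ [5/58, 19/58)
j=4 picked index 4: u0 ∈ [-7/87, 14/87)
j=5 picked index 5: u0 ∈ [-1/174, 1/6)
intersection: [5/58, 19/174)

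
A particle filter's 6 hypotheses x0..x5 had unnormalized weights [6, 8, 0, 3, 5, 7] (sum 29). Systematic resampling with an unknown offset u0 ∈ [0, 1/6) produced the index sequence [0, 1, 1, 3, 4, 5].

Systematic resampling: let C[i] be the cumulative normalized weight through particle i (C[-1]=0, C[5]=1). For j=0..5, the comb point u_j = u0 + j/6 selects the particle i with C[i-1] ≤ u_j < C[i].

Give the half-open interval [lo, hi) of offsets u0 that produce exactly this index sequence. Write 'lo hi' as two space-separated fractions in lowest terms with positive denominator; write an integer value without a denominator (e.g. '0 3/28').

C = [6/29, 14/29, 14/29, 17/29, 22/29, 1]
j=0 picked index 0: u0 ∈ [0, 6/29)
j=1 picked index 1: u0 ∈ [7/174, 55/174)
j=2 picked index 1: u0 ∈ [-11/87, 13/87)
j=3 picked index 3: u0 ∈ [-1/58, 5/58)
j=4 picked index 4: u0 ∈ [-7/87, 8/87)
j=5 picked index 5: u0 ∈ [-13/174, 1/6)
intersection: [7/174, 5/58)

7/174 5/58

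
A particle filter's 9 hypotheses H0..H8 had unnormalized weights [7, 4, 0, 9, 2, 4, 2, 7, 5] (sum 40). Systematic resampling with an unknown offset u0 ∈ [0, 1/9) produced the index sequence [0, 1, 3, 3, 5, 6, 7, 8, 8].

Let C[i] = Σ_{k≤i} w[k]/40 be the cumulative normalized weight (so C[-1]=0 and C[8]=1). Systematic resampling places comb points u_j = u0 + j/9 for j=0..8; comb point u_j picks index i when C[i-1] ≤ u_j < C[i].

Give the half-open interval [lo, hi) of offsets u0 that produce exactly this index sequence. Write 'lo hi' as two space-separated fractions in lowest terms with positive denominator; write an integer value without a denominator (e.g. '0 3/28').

19/180 1/9

C = [7/40, 11/40, 11/40, 1/2, 11/20, 13/20, 7/10, 7/8, 1]
j=0 picked index 0: u0 ∈ [0, 7/40)
j=1 picked index 1: u0 ∈ [23/360, 59/360)
j=2 picked index 3: u0 ∈ [19/360, 5/18)
j=3 picked index 3: u0 ∈ [-7/120, 1/6)
j=4 picked index 5: u0 ∈ [19/180, 37/180)
j=5 picked index 6: u0 ∈ [17/180, 13/90)
j=6 picked index 7: u0 ∈ [1/30, 5/24)
j=7 picked index 8: u0 ∈ [7/72, 2/9)
j=8 picked index 8: u0 ∈ [-1/72, 1/9)
intersection: [19/180, 1/9)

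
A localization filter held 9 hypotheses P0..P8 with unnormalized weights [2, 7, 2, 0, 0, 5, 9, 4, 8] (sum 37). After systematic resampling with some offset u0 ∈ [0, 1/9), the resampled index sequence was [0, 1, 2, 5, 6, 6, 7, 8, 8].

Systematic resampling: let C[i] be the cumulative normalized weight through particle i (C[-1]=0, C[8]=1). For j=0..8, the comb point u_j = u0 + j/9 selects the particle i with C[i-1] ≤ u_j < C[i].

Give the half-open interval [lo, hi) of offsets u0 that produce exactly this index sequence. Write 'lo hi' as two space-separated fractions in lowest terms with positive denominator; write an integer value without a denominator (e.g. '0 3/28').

7/333 2/37

C = [2/37, 9/37, 11/37, 11/37, 11/37, 16/37, 25/37, 29/37, 1]
j=0 picked index 0: u0 ∈ [0, 2/37)
j=1 picked index 1: u0 ∈ [-19/333, 44/333)
j=2 picked index 2: u0 ∈ [7/333, 25/333)
j=3 picked index 5: u0 ∈ [-4/111, 11/111)
j=4 picked index 6: u0 ∈ [-4/333, 77/333)
j=5 picked index 6: u0 ∈ [-41/333, 40/333)
j=6 picked index 7: u0 ∈ [1/111, 13/111)
j=7 picked index 8: u0 ∈ [2/333, 2/9)
j=8 picked index 8: u0 ∈ [-35/333, 1/9)
intersection: [7/333, 2/37)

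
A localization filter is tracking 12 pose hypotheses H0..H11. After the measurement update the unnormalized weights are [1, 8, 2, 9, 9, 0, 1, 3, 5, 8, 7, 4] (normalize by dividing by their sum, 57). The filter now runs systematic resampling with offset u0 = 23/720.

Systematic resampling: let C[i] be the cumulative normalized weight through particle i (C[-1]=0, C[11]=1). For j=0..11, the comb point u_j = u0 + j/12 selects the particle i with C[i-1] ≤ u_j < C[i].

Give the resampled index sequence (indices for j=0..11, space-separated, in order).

C = [1/57, 3/19, 11/57, 20/57, 29/57, 29/57, 10/19, 11/19, 2/3, 46/57, 53/57, 1]
j=0: u_0=23/720 ∈ [1/57, 3/19) → index 1
j=1: u_1=83/720 ∈ [1/57, 3/19) → index 1
j=2: u_2=143/720 ∈ [11/57, 20/57) → index 3
j=3: u_3=203/720 ∈ [11/57, 20/57) → index 3
j=4: u_4=263/720 ∈ [20/57, 29/57) → index 4
j=5: u_5=323/720 ∈ [20/57, 29/57) → index 4
j=6: u_6=383/720 ∈ [10/19, 11/19) → index 7
j=7: u_7=443/720 ∈ [11/19, 2/3) → index 8
j=8: u_8=503/720 ∈ [2/3, 46/57) → index 9
j=9: u_9=563/720 ∈ [2/3, 46/57) → index 9
j=10: u_10=623/720 ∈ [46/57, 53/57) → index 10
j=11: u_11=683/720 ∈ [53/57, 1) → index 11

1 1 3 3 4 4 7 8 9 9 10 11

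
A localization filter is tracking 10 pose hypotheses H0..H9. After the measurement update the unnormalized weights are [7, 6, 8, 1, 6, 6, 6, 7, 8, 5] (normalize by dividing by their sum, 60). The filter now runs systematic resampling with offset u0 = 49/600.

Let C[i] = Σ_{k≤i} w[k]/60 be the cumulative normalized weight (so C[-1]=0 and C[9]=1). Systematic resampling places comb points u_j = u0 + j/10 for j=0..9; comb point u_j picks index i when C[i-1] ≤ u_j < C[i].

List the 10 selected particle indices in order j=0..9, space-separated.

0 1 2 4 5 6 7 7 8 9

C = [7/60, 13/60, 7/20, 11/30, 7/15, 17/30, 2/3, 47/60, 11/12, 1]
j=0: u_0=49/600 ∈ [0, 7/60) → index 0
j=1: u_1=109/600 ∈ [7/60, 13/60) → index 1
j=2: u_2=169/600 ∈ [13/60, 7/20) → index 2
j=3: u_3=229/600 ∈ [11/30, 7/15) → index 4
j=4: u_4=289/600 ∈ [7/15, 17/30) → index 5
j=5: u_5=349/600 ∈ [17/30, 2/3) → index 6
j=6: u_6=409/600 ∈ [2/3, 47/60) → index 7
j=7: u_7=469/600 ∈ [2/3, 47/60) → index 7
j=8: u_8=529/600 ∈ [47/60, 11/12) → index 8
j=9: u_9=589/600 ∈ [11/12, 1) → index 9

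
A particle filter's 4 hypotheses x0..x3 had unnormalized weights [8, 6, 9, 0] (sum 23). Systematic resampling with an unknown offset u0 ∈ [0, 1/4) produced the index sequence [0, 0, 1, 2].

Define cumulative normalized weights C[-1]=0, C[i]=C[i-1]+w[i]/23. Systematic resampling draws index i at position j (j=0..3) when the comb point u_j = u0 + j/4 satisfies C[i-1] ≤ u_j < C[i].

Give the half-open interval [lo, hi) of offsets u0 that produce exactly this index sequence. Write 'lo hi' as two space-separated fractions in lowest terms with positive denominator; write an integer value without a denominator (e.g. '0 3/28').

0 9/92

C = [8/23, 14/23, 1, 1]
j=0 picked index 0: u0 ∈ [0, 8/23)
j=1 picked index 0: u0 ∈ [-1/4, 9/92)
j=2 picked index 1: u0 ∈ [-7/46, 5/46)
j=3 picked index 2: u0 ∈ [-13/92, 1/4)
intersection: [0, 9/92)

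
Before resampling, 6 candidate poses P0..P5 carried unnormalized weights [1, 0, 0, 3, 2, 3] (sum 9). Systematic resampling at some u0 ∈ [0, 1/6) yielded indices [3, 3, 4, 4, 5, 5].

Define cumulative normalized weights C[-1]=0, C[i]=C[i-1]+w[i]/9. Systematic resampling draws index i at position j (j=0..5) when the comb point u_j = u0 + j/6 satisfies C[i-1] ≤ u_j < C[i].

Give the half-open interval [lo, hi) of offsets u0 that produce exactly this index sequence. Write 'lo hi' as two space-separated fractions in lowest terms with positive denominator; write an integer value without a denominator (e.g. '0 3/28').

C = [1/9, 1/9, 1/9, 4/9, 2/3, 1]
j=0 picked index 3: u0 ∈ [1/9, 4/9)
j=1 picked index 3: u0 ∈ [-1/18, 5/18)
j=2 picked index 4: u0 ∈ [1/9, 1/3)
j=3 picked index 4: u0 ∈ [-1/18, 1/6)
j=4 picked index 5: u0 ∈ [0, 1/3)
j=5 picked index 5: u0 ∈ [-1/6, 1/6)
intersection: [1/9, 1/6)

1/9 1/6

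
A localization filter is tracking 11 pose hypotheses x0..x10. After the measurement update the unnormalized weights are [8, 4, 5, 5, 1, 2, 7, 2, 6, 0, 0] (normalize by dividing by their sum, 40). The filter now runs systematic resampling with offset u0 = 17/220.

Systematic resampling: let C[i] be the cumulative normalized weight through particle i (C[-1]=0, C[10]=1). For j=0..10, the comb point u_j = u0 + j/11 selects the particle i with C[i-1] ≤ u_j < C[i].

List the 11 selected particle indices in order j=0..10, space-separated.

C = [1/5, 3/10, 17/40, 11/20, 23/40, 5/8, 4/5, 17/20, 1, 1, 1]
j=0: u_0=17/220 ∈ [0, 1/5) → index 0
j=1: u_1=37/220 ∈ [0, 1/5) → index 0
j=2: u_2=57/220 ∈ [1/5, 3/10) → index 1
j=3: u_3=7/20 ∈ [3/10, 17/40) → index 2
j=4: u_4=97/220 ∈ [17/40, 11/20) → index 3
j=5: u_5=117/220 ∈ [17/40, 11/20) → index 3
j=6: u_6=137/220 ∈ [23/40, 5/8) → index 5
j=7: u_7=157/220 ∈ [5/8, 4/5) → index 6
j=8: u_8=177/220 ∈ [4/5, 17/20) → index 7
j=9: u_9=197/220 ∈ [17/20, 1) → index 8
j=10: u_10=217/220 ∈ [17/20, 1) → index 8

0 0 1 2 3 3 5 6 7 8 8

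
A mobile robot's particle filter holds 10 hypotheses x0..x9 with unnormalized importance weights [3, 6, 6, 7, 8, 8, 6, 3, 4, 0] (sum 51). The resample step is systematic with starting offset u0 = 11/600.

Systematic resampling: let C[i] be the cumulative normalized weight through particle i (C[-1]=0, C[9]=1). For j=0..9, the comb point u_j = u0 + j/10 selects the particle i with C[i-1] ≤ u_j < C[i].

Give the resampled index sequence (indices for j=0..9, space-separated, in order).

0 1 2 3 3 4 5 5 6 7

C = [1/17, 3/17, 5/17, 22/51, 10/17, 38/51, 44/51, 47/51, 1, 1]
j=0: u_0=11/600 ∈ [0, 1/17) → index 0
j=1: u_1=71/600 ∈ [1/17, 3/17) → index 1
j=2: u_2=131/600 ∈ [3/17, 5/17) → index 2
j=3: u_3=191/600 ∈ [5/17, 22/51) → index 3
j=4: u_4=251/600 ∈ [5/17, 22/51) → index 3
j=5: u_5=311/600 ∈ [22/51, 10/17) → index 4
j=6: u_6=371/600 ∈ [10/17, 38/51) → index 5
j=7: u_7=431/600 ∈ [10/17, 38/51) → index 5
j=8: u_8=491/600 ∈ [38/51, 44/51) → index 6
j=9: u_9=551/600 ∈ [44/51, 47/51) → index 7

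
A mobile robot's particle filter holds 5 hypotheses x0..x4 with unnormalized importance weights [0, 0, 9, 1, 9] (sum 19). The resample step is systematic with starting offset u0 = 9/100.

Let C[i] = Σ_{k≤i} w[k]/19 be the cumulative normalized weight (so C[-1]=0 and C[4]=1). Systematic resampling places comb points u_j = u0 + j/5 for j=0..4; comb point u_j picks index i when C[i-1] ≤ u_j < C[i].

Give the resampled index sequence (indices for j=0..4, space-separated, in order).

C = [0, 0, 9/19, 10/19, 1]
j=0: u_0=9/100 ∈ [0, 9/19) → index 2
j=1: u_1=29/100 ∈ [0, 9/19) → index 2
j=2: u_2=49/100 ∈ [9/19, 10/19) → index 3
j=3: u_3=69/100 ∈ [10/19, 1) → index 4
j=4: u_4=89/100 ∈ [10/19, 1) → index 4

2 2 3 4 4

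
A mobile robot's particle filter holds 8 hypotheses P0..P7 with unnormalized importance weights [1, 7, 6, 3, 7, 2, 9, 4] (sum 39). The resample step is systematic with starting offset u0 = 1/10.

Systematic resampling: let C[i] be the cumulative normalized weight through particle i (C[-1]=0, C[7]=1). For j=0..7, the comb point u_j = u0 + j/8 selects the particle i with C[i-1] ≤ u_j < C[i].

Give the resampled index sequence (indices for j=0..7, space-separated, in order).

C = [1/39, 8/39, 14/39, 17/39, 8/13, 2/3, 35/39, 1]
j=0: u_0=1/10 ∈ [1/39, 8/39) → index 1
j=1: u_1=9/40 ∈ [8/39, 14/39) → index 2
j=2: u_2=7/20 ∈ [8/39, 14/39) → index 2
j=3: u_3=19/40 ∈ [17/39, 8/13) → index 4
j=4: u_4=3/5 ∈ [17/39, 8/13) → index 4
j=5: u_5=29/40 ∈ [2/3, 35/39) → index 6
j=6: u_6=17/20 ∈ [2/3, 35/39) → index 6
j=7: u_7=39/40 ∈ [35/39, 1) → index 7

1 2 2 4 4 6 6 7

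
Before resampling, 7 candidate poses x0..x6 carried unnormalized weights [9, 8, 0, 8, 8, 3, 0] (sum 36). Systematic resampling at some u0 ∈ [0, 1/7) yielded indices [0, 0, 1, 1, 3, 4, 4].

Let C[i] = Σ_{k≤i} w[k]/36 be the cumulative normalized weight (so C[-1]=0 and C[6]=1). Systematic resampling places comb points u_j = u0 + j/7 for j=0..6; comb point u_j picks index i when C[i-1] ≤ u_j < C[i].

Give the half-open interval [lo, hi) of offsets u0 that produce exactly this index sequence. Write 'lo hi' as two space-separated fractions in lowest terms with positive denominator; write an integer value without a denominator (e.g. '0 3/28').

C = [1/4, 17/36, 17/36, 25/36, 11/12, 1, 1]
j=0 picked index 0: u0 ∈ [0, 1/4)
j=1 picked index 0: u0 ∈ [-1/7, 3/28)
j=2 picked index 1: u0 ∈ [-1/28, 47/252)
j=3 picked index 1: u0 ∈ [-5/28, 11/252)
j=4 picked index 3: u0 ∈ [-25/252, 31/252)
j=5 picked index 4: u0 ∈ [-5/252, 17/84)
j=6 picked index 4: u0 ∈ [-41/252, 5/84)
intersection: [0, 11/252)

0 11/252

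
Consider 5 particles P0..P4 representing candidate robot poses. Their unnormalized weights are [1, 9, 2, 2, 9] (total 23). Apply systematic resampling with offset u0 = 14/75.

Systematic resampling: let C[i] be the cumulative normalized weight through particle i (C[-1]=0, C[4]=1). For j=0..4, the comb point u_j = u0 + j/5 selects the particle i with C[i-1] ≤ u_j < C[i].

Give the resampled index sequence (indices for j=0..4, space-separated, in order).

1 1 3 4 4

C = [1/23, 10/23, 12/23, 14/23, 1]
j=0: u_0=14/75 ∈ [1/23, 10/23) → index 1
j=1: u_1=29/75 ∈ [1/23, 10/23) → index 1
j=2: u_2=44/75 ∈ [12/23, 14/23) → index 3
j=3: u_3=59/75 ∈ [14/23, 1) → index 4
j=4: u_4=74/75 ∈ [14/23, 1) → index 4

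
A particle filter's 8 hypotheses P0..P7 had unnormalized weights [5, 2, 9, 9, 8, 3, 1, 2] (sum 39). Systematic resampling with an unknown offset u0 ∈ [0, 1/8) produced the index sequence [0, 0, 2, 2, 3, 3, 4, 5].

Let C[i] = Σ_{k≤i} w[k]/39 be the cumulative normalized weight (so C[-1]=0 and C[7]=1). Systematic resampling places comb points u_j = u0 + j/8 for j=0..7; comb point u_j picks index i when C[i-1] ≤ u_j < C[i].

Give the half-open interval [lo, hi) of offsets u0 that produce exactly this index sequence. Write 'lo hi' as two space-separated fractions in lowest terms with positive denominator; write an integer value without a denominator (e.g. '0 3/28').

C = [5/39, 7/39, 16/39, 25/39, 11/13, 12/13, 37/39, 1]
j=0 picked index 0: u0 ∈ [0, 5/39)
j=1 picked index 0: u0 ∈ [-1/8, 1/312)
j=2 picked index 2: u0 ∈ [-11/156, 25/156)
j=3 picked index 2: u0 ∈ [-61/312, 11/312)
j=4 picked index 3: u0 ∈ [-7/78, 11/78)
j=5 picked index 3: u0 ∈ [-67/312, 5/312)
j=6 picked index 4: u0 ∈ [-17/156, 5/52)
j=7 picked index 5: u0 ∈ [-3/104, 5/104)
intersection: [0, 1/312)

0 1/312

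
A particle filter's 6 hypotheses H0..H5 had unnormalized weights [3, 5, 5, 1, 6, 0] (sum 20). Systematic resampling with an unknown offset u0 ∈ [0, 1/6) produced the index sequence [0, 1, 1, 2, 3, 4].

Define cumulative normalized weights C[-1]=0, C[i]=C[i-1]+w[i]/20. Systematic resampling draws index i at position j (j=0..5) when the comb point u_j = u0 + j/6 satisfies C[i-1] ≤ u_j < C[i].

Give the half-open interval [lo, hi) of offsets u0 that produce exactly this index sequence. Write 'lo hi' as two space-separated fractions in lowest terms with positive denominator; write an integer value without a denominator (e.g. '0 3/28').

C = [3/20, 2/5, 13/20, 7/10, 1, 1]
j=0 picked index 0: u0 ∈ [0, 3/20)
j=1 picked index 1: u0 ∈ [-1/60, 7/30)
j=2 picked index 1: u0 ∈ [-11/60, 1/15)
j=3 picked index 2: u0 ∈ [-1/10, 3/20)
j=4 picked index 3: u0 ∈ [-1/60, 1/30)
j=5 picked index 4: u0 ∈ [-2/15, 1/6)
intersection: [0, 1/30)

0 1/30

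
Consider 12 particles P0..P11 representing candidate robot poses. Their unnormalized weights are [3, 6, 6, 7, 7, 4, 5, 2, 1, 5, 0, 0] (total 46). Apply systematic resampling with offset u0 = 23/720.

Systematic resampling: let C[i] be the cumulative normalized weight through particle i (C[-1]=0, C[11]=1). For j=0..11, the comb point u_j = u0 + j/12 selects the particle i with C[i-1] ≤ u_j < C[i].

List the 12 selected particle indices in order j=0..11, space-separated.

0 1 2 2 3 3 4 4 5 6 7 9

C = [3/46, 9/46, 15/46, 11/23, 29/46, 33/46, 19/23, 20/23, 41/46, 1, 1, 1]
j=0: u_0=23/720 ∈ [0, 3/46) → index 0
j=1: u_1=83/720 ∈ [3/46, 9/46) → index 1
j=2: u_2=143/720 ∈ [9/46, 15/46) → index 2
j=3: u_3=203/720 ∈ [9/46, 15/46) → index 2
j=4: u_4=263/720 ∈ [15/46, 11/23) → index 3
j=5: u_5=323/720 ∈ [15/46, 11/23) → index 3
j=6: u_6=383/720 ∈ [11/23, 29/46) → index 4
j=7: u_7=443/720 ∈ [11/23, 29/46) → index 4
j=8: u_8=503/720 ∈ [29/46, 33/46) → index 5
j=9: u_9=563/720 ∈ [33/46, 19/23) → index 6
j=10: u_10=623/720 ∈ [19/23, 20/23) → index 7
j=11: u_11=683/720 ∈ [41/46, 1) → index 9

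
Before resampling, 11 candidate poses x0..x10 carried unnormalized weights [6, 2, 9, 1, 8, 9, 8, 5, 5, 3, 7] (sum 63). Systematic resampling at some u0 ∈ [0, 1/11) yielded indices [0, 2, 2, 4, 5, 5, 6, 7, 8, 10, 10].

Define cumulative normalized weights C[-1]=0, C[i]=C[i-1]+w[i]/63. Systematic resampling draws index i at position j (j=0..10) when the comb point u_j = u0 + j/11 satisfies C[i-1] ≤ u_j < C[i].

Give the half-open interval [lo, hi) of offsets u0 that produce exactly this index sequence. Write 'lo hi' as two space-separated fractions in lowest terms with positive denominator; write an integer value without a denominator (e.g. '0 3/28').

C = [2/21, 8/63, 17/63, 2/7, 26/63, 5/9, 43/63, 16/21, 53/63, 8/9, 1]
j=0 picked index 0: u0 ∈ [0, 2/21)
j=1 picked index 2: u0 ∈ [25/693, 124/693)
j=2 picked index 2: u0 ∈ [-38/693, 61/693)
j=3 picked index 4: u0 ∈ [1/77, 97/693)
j=4 picked index 5: u0 ∈ [34/693, 19/99)
j=5 picked index 5: u0 ∈ [-29/693, 10/99)
j=6 picked index 6: u0 ∈ [1/99, 95/693)
j=7 picked index 7: u0 ∈ [32/693, 29/231)
j=8 picked index 8: u0 ∈ [8/231, 79/693)
j=9 picked index 10: u0 ∈ [7/99, 2/11)
j=10 picked index 10: u0 ∈ [-2/99, 1/11)
intersection: [7/99, 61/693)

7/99 61/693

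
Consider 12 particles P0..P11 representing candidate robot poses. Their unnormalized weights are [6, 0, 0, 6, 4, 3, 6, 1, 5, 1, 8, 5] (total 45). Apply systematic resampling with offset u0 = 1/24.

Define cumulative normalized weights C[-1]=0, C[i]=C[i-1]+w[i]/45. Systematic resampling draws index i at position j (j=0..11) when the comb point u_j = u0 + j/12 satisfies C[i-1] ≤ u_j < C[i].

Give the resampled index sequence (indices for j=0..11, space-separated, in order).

C = [2/15, 2/15, 2/15, 4/15, 16/45, 19/45, 5/9, 26/45, 31/45, 32/45, 8/9, 1]
j=0: u_0=1/24 ∈ [0, 2/15) → index 0
j=1: u_1=1/8 ∈ [0, 2/15) → index 0
j=2: u_2=5/24 ∈ [2/15, 4/15) → index 3
j=3: u_3=7/24 ∈ [4/15, 16/45) → index 4
j=4: u_4=3/8 ∈ [16/45, 19/45) → index 5
j=5: u_5=11/24 ∈ [19/45, 5/9) → index 6
j=6: u_6=13/24 ∈ [19/45, 5/9) → index 6
j=7: u_7=5/8 ∈ [26/45, 31/45) → index 8
j=8: u_8=17/24 ∈ [31/45, 32/45) → index 9
j=9: u_9=19/24 ∈ [32/45, 8/9) → index 10
j=10: u_10=7/8 ∈ [32/45, 8/9) → index 10
j=11: u_11=23/24 ∈ [8/9, 1) → index 11

0 0 3 4 5 6 6 8 9 10 10 11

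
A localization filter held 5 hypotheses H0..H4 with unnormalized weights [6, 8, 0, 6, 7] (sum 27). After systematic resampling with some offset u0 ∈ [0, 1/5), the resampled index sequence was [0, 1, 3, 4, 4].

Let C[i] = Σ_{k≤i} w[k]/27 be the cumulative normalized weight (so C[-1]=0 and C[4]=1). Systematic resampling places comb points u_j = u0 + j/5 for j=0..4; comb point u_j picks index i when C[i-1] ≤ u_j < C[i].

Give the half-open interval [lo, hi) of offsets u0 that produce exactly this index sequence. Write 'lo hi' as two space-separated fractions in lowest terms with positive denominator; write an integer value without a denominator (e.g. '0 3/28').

19/135 1/5

C = [2/9, 14/27, 14/27, 20/27, 1]
j=0 picked index 0: u0 ∈ [0, 2/9)
j=1 picked index 1: u0 ∈ [1/45, 43/135)
j=2 picked index 3: u0 ∈ [16/135, 46/135)
j=3 picked index 4: u0 ∈ [19/135, 2/5)
j=4 picked index 4: u0 ∈ [-8/135, 1/5)
intersection: [19/135, 1/5)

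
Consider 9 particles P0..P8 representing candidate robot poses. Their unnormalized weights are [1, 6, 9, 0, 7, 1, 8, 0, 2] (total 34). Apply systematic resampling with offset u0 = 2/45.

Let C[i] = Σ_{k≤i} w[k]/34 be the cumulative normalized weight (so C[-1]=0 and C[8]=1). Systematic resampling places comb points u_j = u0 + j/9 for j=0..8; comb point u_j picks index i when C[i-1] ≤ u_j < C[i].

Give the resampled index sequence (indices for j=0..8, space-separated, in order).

1 1 2 2 4 4 6 6 6

C = [1/34, 7/34, 8/17, 8/17, 23/34, 12/17, 16/17, 16/17, 1]
j=0: u_0=2/45 ∈ [1/34, 7/34) → index 1
j=1: u_1=7/45 ∈ [1/34, 7/34) → index 1
j=2: u_2=4/15 ∈ [7/34, 8/17) → index 2
j=3: u_3=17/45 ∈ [7/34, 8/17) → index 2
j=4: u_4=22/45 ∈ [8/17, 23/34) → index 4
j=5: u_5=3/5 ∈ [8/17, 23/34) → index 4
j=6: u_6=32/45 ∈ [12/17, 16/17) → index 6
j=7: u_7=37/45 ∈ [12/17, 16/17) → index 6
j=8: u_8=14/15 ∈ [12/17, 16/17) → index 6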